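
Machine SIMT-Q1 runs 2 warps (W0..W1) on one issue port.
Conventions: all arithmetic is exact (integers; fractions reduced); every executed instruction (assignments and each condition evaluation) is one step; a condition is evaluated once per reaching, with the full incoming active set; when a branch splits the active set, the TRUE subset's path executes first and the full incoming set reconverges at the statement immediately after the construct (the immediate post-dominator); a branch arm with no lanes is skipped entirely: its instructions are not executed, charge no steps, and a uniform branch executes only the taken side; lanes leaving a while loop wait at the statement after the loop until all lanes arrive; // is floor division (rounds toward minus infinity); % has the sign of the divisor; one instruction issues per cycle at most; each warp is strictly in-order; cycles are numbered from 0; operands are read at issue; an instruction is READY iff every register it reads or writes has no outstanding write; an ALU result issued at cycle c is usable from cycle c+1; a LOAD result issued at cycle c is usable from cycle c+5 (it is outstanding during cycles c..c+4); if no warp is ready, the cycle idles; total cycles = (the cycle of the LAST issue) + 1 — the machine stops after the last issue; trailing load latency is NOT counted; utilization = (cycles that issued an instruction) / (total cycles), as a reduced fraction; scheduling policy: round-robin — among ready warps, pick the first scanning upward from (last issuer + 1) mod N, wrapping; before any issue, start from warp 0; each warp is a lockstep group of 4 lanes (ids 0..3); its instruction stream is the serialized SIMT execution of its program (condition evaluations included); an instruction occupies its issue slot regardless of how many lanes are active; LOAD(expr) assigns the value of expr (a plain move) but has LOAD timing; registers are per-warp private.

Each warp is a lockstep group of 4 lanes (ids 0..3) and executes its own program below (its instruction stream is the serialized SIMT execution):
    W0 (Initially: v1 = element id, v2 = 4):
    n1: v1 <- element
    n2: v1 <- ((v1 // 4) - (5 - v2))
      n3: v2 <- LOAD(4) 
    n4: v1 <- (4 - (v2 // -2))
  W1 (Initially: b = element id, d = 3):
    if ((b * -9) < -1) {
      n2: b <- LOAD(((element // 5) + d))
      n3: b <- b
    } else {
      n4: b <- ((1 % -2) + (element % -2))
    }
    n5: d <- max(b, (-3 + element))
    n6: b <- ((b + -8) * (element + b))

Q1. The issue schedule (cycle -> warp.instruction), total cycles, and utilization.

cycle 0: W0.I0
cycle 1: W1.I0
cycle 2: W0.I1
cycle 3: W1.I1
cycle 4: W0.I2
cycle 5: idle
cycle 6: idle
cycle 7: idle
cycle 8: W1.I2
cycle 9: W0.I3
cycle 10: W1.I3
cycle 11: W1.I4
cycle 12: W1.I5

Answer: 13 cycles, utilization 10/13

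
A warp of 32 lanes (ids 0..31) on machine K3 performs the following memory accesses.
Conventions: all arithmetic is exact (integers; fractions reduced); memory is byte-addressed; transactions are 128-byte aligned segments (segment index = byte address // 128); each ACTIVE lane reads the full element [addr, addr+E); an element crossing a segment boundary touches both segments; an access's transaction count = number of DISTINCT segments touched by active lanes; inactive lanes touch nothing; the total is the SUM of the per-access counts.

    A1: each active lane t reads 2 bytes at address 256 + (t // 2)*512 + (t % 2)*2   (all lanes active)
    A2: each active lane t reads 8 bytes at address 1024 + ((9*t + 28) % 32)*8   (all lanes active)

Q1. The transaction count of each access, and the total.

A1: 16 transactions
A2: 2 transactions

Answer: 16,2; total 18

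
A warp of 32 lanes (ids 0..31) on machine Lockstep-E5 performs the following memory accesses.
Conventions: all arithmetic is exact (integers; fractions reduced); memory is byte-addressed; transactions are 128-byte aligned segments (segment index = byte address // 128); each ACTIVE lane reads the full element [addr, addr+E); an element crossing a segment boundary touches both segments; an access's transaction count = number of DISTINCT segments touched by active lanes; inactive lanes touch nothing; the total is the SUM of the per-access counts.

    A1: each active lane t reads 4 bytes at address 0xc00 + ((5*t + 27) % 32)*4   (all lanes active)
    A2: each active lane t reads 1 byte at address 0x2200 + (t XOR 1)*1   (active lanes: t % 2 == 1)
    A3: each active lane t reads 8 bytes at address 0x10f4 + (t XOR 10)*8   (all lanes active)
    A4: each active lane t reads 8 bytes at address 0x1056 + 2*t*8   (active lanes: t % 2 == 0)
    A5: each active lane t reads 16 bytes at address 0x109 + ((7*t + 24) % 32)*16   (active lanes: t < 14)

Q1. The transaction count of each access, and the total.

A1: 1 transaction
A2: 1 transaction
A3: 3 transactions
A4: 5 transactions
A5: 5 transactions

Answer: 1,1,3,5,5; total 15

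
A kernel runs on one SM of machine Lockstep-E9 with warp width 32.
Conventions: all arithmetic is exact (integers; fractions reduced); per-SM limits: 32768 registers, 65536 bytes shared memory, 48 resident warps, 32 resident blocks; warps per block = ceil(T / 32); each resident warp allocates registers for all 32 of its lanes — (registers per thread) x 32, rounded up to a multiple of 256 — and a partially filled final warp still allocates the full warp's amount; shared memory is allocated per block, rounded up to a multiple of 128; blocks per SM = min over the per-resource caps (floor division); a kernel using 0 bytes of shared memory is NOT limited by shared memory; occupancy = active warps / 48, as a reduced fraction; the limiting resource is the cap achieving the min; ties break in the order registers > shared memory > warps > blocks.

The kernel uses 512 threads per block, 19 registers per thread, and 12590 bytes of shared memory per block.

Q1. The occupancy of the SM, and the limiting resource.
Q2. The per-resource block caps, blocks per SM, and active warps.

Answer: occupancy 2/3, limited by registers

registers: 2 blocks
shared memory: 5 blocks
warps: 3 blocks
blocks: 32 blocks

Answer: 2 blocks, 32 active warps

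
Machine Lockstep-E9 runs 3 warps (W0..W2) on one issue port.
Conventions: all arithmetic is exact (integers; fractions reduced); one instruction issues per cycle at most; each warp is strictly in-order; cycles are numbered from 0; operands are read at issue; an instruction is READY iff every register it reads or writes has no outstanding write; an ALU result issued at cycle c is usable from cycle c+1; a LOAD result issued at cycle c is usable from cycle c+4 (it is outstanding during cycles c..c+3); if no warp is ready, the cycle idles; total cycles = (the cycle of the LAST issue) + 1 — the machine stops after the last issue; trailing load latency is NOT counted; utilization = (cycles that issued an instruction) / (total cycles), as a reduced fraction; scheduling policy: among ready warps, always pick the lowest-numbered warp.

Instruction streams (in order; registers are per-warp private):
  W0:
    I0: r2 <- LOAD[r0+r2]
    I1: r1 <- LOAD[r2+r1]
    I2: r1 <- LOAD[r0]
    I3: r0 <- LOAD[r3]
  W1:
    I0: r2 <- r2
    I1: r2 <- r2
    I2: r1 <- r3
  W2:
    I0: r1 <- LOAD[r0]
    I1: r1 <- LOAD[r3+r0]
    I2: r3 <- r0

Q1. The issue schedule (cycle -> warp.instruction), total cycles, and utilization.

cycle 0: W0.I0
cycle 1: W1.I0
cycle 2: W1.I1
cycle 3: W1.I2
cycle 4: W0.I1
cycle 5: W2.I0
cycle 6: idle
cycle 7: idle
cycle 8: W0.I2
cycle 9: W0.I3
cycle 10: W2.I1
cycle 11: W2.I2

Answer: 12 cycles, utilization 5/6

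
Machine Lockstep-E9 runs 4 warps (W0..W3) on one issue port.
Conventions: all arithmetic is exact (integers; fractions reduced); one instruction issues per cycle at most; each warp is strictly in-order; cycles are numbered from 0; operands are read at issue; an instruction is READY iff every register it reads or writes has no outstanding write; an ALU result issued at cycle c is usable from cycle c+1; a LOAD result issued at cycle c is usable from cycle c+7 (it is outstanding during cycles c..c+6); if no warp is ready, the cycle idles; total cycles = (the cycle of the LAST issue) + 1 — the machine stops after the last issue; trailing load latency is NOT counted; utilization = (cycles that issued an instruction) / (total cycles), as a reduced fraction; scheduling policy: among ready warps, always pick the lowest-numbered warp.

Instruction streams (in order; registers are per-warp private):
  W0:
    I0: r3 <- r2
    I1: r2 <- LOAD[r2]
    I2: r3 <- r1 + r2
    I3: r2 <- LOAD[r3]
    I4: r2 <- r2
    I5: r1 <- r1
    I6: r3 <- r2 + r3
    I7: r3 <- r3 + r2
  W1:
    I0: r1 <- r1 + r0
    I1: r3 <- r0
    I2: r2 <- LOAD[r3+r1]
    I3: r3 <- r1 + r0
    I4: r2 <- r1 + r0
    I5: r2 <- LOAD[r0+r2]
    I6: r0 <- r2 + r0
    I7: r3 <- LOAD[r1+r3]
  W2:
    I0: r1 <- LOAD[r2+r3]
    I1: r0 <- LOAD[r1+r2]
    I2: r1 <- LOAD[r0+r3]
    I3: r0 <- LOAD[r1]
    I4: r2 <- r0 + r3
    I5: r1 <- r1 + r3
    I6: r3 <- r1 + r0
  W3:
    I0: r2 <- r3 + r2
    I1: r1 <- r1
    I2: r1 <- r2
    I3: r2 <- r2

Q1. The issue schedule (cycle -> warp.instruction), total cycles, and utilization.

cycle 0: W0.I0
cycle 1: W0.I1
cycle 2: W1.I0
cycle 3: W1.I1
cycle 4: W1.I2
cycle 5: W1.I3
cycle 6: W2.I0
cycle 7: W3.I0
cycle 8: W0.I2
cycle 9: W0.I3
cycle 10: W3.I1
cycle 11: W1.I4
cycle 12: W1.I5
cycle 13: W2.I1
cycle 14: W3.I2
cycle 15: W3.I3
cycle 16: W0.I4
cycle 17: W0.I5
cycle 18: W0.I6
cycle 19: W0.I7
cycle 20: W1.I6
cycle 21: W1.I7
cycle 22: W2.I2
cycle 23: idle
cycle 24: idle
cycle 25: idle
cycle 26: idle
cycle 27: idle
cycle 28: idle
cycle 29: W2.I3
cycle 30: idle
cycle 31: idle
cycle 32: idle
cycle 33: idle
cycle 34: idle
cycle 35: idle
cycle 36: W2.I4
cycle 37: W2.I5
cycle 38: W2.I6

Answer: 39 cycles, utilization 9/13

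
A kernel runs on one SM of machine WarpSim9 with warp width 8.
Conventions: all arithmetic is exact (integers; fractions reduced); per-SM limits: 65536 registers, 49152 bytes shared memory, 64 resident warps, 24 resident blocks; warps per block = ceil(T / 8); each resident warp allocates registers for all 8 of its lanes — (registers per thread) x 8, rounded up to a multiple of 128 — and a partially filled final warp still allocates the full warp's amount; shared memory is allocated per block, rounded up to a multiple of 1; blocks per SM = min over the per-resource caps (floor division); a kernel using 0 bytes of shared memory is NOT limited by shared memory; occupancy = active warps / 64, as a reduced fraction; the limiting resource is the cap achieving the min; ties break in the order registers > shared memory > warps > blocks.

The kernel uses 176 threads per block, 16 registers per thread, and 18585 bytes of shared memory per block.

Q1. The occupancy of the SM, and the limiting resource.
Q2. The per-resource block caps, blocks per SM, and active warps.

Answer: occupancy 11/16, limited by shared memory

registers: 23 blocks
shared memory: 2 blocks
warps: 2 blocks
blocks: 24 blocks

Answer: 2 blocks, 44 active warps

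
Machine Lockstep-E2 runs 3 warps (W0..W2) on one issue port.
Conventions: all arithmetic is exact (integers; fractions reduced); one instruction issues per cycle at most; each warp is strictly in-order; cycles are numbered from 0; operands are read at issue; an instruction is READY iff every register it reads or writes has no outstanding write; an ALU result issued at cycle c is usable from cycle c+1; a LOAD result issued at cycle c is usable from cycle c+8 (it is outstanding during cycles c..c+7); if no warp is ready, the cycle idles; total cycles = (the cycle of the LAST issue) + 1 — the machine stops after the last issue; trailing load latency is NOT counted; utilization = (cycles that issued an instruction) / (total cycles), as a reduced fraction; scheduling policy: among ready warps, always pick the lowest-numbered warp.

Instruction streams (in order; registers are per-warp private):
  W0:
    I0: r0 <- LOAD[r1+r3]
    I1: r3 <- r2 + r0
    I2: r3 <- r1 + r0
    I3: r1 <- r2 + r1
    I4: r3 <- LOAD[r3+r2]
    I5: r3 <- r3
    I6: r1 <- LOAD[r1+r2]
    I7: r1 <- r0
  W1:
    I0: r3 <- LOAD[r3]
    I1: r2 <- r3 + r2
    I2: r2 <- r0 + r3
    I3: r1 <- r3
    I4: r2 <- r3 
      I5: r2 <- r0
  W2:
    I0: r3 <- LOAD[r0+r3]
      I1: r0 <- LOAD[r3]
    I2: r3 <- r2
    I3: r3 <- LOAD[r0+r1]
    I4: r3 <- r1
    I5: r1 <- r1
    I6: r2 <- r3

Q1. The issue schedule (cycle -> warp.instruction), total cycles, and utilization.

cycle 0: W0.I0
cycle 1: W1.I0
cycle 2: W2.I0
cycle 3: idle
cycle 4: idle
cycle 5: idle
cycle 6: idle
cycle 7: idle
cycle 8: W0.I1
cycle 9: W0.I2
cycle 10: W0.I3
cycle 11: W0.I4
cycle 12: W1.I1
cycle 13: W1.I2
cycle 14: W1.I3
cycle 15: W1.I4
cycle 16: W1.I5
cycle 17: W2.I1
cycle 18: W2.I2
cycle 19: W0.I5
cycle 20: W0.I6
cycle 21: idle
cycle 22: idle
cycle 23: idle
cycle 24: idle
cycle 25: W2.I3
cycle 26: idle
cycle 27: idle
cycle 28: W0.I7
cycle 29: idle
cycle 30: idle
cycle 31: idle
cycle 32: idle
cycle 33: W2.I4
cycle 34: W2.I5
cycle 35: W2.I6

Answer: 36 cycles, utilization 7/12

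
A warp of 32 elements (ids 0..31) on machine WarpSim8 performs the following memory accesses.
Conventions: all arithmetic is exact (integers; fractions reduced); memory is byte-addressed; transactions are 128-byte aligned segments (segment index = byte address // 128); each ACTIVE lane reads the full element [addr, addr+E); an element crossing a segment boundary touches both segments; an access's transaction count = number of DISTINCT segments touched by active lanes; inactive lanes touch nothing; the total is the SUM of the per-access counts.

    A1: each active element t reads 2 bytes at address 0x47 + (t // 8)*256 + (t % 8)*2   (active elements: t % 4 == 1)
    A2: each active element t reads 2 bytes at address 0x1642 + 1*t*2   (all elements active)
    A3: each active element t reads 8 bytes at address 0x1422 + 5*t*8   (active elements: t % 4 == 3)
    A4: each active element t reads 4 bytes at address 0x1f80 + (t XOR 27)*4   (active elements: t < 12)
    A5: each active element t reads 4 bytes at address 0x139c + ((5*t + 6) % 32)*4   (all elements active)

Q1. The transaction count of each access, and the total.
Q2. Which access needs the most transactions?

A1: 4 transactions
A2: 2 transactions
A3: 10 transactions
A4: 1 transaction
A5: 2 transactions

Answer: 4,2,10,1,2; total 19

Answer: A3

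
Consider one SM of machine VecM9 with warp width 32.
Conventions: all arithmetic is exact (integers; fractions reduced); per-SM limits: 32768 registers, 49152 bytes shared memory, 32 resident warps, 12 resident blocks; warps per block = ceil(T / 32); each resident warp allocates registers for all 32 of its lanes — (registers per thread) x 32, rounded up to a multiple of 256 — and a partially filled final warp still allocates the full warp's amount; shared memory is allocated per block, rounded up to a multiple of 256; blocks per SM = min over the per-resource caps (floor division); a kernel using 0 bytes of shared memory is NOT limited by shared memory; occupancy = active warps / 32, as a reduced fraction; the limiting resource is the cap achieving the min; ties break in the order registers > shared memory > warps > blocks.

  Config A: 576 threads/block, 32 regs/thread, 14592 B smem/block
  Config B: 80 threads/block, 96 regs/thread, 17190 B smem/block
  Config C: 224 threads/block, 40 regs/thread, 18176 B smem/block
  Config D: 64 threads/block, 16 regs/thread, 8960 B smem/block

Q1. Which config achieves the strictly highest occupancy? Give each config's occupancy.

occupancies: A 9/16, B 3/16, C 7/16, D 5/16

Answer: A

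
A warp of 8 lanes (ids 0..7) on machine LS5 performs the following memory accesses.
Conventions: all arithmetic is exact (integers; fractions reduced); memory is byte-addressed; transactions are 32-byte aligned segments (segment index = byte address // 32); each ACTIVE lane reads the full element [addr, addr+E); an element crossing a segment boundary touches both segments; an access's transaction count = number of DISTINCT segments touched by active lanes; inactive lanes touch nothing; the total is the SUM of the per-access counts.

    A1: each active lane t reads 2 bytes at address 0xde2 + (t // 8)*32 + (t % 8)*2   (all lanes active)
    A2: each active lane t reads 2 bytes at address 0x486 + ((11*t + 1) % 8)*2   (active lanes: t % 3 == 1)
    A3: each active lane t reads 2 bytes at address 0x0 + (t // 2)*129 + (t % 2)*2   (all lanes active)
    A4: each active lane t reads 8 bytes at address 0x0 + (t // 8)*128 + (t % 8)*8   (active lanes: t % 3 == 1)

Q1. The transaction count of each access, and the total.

A1: 1 transaction
A2: 1 transaction
A3: 4 transactions
A4: 2 transactions

Answer: 1,1,4,2; total 8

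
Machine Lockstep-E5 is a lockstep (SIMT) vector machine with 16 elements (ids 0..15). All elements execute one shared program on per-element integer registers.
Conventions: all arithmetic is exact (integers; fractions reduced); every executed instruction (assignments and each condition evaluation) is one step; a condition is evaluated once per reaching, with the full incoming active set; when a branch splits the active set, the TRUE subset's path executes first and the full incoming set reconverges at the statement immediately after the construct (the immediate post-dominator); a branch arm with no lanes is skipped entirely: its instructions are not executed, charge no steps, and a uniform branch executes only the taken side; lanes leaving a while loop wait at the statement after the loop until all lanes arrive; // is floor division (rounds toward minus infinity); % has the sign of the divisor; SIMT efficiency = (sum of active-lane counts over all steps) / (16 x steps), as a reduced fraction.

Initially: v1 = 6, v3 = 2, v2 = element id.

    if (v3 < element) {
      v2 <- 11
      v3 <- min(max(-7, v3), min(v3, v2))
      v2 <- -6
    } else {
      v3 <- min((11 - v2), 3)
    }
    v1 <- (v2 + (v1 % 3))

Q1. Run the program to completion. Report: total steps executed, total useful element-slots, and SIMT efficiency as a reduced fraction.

Answer: 6 steps, 74 useful, 37/48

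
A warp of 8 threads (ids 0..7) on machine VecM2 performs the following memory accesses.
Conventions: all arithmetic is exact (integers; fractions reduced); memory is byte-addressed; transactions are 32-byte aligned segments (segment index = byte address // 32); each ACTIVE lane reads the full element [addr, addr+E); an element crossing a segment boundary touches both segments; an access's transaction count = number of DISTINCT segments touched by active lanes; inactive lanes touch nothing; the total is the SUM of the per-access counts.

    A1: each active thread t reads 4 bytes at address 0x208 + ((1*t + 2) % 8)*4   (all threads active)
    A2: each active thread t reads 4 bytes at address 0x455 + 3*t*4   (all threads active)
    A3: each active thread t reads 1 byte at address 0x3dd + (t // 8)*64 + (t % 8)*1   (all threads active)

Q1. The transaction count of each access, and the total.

A1: 2 transactions
A2: 4 transactions
A3: 2 transactions

Answer: 2,4,2; total 8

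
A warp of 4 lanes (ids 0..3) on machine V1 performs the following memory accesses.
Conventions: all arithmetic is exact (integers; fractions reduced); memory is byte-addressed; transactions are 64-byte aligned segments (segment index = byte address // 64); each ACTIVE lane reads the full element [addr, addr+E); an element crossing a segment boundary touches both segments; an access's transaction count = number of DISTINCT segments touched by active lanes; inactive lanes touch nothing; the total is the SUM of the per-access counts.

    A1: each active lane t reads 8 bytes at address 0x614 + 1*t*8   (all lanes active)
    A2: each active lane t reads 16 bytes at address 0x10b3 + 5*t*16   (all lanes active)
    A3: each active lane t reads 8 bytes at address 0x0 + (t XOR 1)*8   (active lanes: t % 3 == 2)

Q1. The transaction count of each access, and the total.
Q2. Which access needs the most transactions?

A1: 1 transaction
A2: 5 transactions
A3: 1 transaction

Answer: 1,5,1; total 7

Answer: A2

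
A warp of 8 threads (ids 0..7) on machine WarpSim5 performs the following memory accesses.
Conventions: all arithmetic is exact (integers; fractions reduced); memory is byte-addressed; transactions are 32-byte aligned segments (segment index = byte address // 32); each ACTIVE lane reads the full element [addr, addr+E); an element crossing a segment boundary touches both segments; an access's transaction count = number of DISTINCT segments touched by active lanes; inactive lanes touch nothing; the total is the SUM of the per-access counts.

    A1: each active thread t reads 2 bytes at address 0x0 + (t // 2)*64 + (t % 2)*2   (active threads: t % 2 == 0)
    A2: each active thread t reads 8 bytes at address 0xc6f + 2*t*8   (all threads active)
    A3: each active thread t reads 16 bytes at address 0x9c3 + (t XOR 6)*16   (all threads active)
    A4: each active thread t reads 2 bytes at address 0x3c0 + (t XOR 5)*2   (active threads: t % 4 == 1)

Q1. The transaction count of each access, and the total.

A1: 4 transactions
A2: 5 transactions
A3: 5 transactions
A4: 1 transaction

Answer: 4,5,5,1; total 15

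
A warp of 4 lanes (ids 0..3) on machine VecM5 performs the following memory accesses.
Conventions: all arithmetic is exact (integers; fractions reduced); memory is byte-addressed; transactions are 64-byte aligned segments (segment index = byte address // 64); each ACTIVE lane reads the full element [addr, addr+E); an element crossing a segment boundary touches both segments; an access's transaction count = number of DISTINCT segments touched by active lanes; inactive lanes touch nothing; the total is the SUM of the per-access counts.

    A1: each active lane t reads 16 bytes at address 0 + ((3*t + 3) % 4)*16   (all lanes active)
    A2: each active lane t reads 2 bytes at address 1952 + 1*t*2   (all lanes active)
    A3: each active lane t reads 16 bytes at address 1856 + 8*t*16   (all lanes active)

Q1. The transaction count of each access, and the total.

A1: 1 transaction
A2: 1 transaction
A3: 4 transactions

Answer: 1,1,4; total 6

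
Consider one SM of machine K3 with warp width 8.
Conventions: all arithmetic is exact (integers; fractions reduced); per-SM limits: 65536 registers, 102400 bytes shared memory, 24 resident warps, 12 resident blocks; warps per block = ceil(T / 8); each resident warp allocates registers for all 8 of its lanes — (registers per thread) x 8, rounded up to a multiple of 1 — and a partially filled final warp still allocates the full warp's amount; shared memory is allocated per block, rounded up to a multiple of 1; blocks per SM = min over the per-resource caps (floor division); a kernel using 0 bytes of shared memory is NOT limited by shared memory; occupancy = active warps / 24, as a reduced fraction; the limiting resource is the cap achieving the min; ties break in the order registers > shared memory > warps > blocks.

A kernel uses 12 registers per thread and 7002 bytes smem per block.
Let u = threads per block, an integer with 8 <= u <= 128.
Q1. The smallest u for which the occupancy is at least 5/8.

Answer: u = 9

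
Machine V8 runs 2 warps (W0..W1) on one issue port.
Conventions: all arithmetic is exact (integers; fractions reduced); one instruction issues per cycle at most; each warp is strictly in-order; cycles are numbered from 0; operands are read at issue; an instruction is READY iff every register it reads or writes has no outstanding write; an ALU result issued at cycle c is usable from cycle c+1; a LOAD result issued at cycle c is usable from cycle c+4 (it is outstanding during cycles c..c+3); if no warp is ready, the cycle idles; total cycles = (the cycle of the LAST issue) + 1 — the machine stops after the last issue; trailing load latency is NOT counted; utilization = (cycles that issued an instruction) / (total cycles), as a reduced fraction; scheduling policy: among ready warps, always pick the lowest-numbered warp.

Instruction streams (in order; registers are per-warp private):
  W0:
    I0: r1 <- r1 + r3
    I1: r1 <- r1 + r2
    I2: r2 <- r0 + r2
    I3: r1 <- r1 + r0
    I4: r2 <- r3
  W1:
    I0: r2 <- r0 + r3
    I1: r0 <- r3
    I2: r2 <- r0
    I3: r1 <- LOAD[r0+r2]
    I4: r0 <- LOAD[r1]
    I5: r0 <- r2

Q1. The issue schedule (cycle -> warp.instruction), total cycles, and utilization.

cycle 0: W0.I0
cycle 1: W0.I1
cycle 2: W0.I2
cycle 3: W0.I3
cycle 4: W0.I4
cycle 5: W1.I0
cycle 6: W1.I1
cycle 7: W1.I2
cycle 8: W1.I3
cycle 9: idle
cycle 10: idle
cycle 11: idle
cycle 12: W1.I4
cycle 13: idle
cycle 14: idle
cycle 15: idle
cycle 16: W1.I5

Answer: 17 cycles, utilization 11/17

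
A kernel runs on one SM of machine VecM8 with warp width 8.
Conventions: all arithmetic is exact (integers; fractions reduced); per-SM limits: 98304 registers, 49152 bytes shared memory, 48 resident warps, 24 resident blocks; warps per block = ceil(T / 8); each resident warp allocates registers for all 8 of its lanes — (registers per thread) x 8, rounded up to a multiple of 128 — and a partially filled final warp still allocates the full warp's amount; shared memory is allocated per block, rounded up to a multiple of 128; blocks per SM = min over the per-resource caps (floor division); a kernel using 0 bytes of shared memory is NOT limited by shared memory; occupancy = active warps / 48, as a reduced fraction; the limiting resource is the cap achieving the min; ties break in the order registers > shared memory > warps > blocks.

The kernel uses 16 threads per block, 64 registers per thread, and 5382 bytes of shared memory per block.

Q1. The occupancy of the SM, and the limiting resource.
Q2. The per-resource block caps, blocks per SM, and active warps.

Answer: occupancy 1/3, limited by shared memory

registers: 96 blocks
shared memory: 8 blocks
warps: 24 blocks
blocks: 24 blocks

Answer: 8 blocks, 16 active warps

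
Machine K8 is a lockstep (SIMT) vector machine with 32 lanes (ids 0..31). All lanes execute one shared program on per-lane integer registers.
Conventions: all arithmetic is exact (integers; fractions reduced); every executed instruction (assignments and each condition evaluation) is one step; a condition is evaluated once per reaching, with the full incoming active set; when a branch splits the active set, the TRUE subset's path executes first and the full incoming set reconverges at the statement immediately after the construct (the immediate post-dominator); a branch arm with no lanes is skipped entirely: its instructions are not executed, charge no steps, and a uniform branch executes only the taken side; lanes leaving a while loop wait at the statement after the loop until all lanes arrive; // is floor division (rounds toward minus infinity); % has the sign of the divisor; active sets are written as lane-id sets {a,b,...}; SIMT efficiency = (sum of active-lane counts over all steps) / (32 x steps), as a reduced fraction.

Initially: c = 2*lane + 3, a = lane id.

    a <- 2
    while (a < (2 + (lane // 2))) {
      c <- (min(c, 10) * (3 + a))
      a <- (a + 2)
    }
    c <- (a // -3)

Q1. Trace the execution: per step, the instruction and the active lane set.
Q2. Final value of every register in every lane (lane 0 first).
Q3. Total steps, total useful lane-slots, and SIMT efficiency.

step 0: a <- 2                       {0,1,2,3,4,5,6,7,8,9,10,11,12,13,14,15,16,17,18,19,20,21,22,23,24,25,26,27,28,29,30,31}
step 1: eval (a < (2 + (lane // 2))) {0,1,2,3,4,5,6,7,8,9,10,11,12,13,14,15,16,17,18,19,20,21,22,23,24,25,26,27,28,29,30,31}
step 2: c <- (min(c, 10) * (3 + a))  {2,3,4,5,6,7,8,9,10,11,12,13,14,15,16,17,18,19,20,21,22,23,24,25,26,27,28,29,30,31}
step 3: a <- (a + 2)                 {2,3,4,5,6,7,8,9,10,11,12,13,14,15,16,17,18,19,20,21,22,23,24,25,26,27,28,29,30,31}
step 4: eval (a < (2 + (lane // 2))) {2,3,4,5,6,7,8,9,10,11,12,13,14,15,16,17,18,19,20,21,22,23,24,25,26,27,28,29,30,31}
step 5: c <- (min(c, 10) * (3 + a))  {6,7,8,9,10,11,12,13,14,15,16,17,18,19,20,21,22,23,24,25,26,27,28,29,30,31}
step 6: a <- (a + 2)                 {6,7,8,9,10,11,12,13,14,15,16,17,18,19,20,21,22,23,24,25,26,27,28,29,30,31}
step 7: eval (a < (2 + (lane // 2))) {6,7,8,9,10,11,12,13,14,15,16,17,18,19,20,21,22,23,24,25,26,27,28,29,30,31}
step 8: c <- (min(c, 10) * (3 + a))  {10,11,12,13,14,15,16,17,18,19,20,21,22,23,24,25,26,27,28,29,30,31}
step 9: a <- (a + 2)                 {10,11,12,13,14,15,16,17,18,19,20,21,22,23,24,25,26,27,28,29,30,31}
step 10: eval (a < (2 + (lane // 2))) {10,11,12,13,14,15,16,17,18,19,20,21,22,23,24,25,26,27,28,29,30,31}
step 11: c <- (min(c, 10) * (3 + a))  {14,15,16,17,18,19,20,21,22,23,24,25,26,27,28,29,30,31}
step 12: a <- (a + 2)                 {14,15,16,17,18,19,20,21,22,23,24,25,26,27,28,29,30,31}
step 13: eval (a < (2 + (lane // 2))) {14,15,16,17,18,19,20,21,22,23,24,25,26,27,28,29,30,31}
step 14: c <- (min(c, 10) * (3 + a))  {18,19,20,21,22,23,24,25,26,27,28,29,30,31}
step 15: a <- (a + 2)                 {18,19,20,21,22,23,24,25,26,27,28,29,30,31}
step 16: eval (a < (2 + (lane // 2))) {18,19,20,21,22,23,24,25,26,27,28,29,30,31}
step 17: c <- (min(c, 10) * (3 + a))  {22,23,24,25,26,27,28,29,30,31}
step 18: a <- (a + 2)                 {22,23,24,25,26,27,28,29,30,31}
step 19: eval (a < (2 + (lane // 2))) {22,23,24,25,26,27,28,29,30,31}
step 20: c <- (min(c, 10) * (3 + a))  {26,27,28,29,30,31}
step 21: a <- (a + 2)                 {26,27,28,29,30,31}
step 22: eval (a < (2 + (lane // 2))) {26,27,28,29,30,31}
step 23: c <- (min(c, 10) * (3 + a))  {30,31}
step 24: a <- (a + 2)                 {30,31}
step 25: eval (a < (2 + (lane // 2))) {30,31}
step 26: c <- (a // -3)               {0,1,2,3,4,5,6,7,8,9,10,11,12,13,14,15,16,17,18,19,20,21,22,23,24,25,26,27,28,29,30,31}

Answer: 27 steps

c: -1,-1,-2,-2,-2,-2,-2,-2,-2,-2,-3,-3,-3,-3,-4,-4,-4,-4,-4,-4,-4,-4,-5,-5,-5,-5,-6,-6,-6,-6,-6,-6
a: 2,2,4,4,4,4,6,6,6,6,8,8,8,8,10,10,10,10,12,12,12,12,14,14,14,14,16,16,16,16,18,18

steps = 27; useful = 480; efficiency = 480/864 = 5/9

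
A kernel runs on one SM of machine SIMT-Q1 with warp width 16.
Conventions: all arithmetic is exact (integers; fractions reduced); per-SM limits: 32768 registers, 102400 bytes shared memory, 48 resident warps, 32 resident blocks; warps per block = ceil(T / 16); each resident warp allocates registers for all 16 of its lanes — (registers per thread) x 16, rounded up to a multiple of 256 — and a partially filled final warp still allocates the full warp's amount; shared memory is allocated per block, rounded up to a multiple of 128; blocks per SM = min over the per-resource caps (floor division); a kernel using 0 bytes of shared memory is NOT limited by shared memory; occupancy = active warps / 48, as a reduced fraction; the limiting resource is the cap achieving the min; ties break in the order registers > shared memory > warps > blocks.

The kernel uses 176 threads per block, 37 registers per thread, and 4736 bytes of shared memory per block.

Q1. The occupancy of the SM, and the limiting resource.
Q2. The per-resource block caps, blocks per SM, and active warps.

Answer: occupancy 11/16, limited by registers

registers: 3 blocks
shared memory: 21 blocks
warps: 4 blocks
blocks: 32 blocks

Answer: 3 blocks, 33 active warps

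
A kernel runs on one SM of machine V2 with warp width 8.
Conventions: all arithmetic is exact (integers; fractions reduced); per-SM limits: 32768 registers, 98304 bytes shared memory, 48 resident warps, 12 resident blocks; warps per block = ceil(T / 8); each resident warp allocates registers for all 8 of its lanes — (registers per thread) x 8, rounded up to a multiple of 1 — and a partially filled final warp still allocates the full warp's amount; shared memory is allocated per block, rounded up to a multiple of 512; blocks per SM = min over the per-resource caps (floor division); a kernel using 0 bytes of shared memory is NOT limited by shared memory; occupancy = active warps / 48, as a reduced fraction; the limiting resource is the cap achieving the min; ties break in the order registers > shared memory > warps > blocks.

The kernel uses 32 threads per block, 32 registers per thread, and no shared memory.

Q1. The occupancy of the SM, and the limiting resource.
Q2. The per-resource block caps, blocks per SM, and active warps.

Answer: occupancy 1, limited by warps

registers: 32 blocks
shared memory: no limit (kernel uses none)
warps: 12 blocks
blocks: 12 blocks

Answer: 12 blocks, 48 active warps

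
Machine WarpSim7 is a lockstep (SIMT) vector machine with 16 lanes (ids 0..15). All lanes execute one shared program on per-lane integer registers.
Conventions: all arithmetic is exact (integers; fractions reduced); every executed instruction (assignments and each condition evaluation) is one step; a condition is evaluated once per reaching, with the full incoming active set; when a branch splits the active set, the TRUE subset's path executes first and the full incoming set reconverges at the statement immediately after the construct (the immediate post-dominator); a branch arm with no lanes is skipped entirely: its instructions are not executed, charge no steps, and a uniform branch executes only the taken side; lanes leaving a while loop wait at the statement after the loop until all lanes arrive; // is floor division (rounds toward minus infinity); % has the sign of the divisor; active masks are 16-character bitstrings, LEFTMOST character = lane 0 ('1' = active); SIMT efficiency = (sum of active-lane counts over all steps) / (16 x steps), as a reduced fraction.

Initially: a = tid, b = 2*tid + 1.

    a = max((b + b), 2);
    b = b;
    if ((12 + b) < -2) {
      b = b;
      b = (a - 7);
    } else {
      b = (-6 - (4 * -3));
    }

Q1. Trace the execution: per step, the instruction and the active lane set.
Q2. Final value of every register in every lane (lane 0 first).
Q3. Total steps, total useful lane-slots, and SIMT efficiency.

step 0: a <- max((b + b), 2)         1111111111111111
step 1: b <- b                       1111111111111111
step 2: eval ((12 + b) < -2)         1111111111111111
step 3: b <- (-6 - (4 * -3))         1111111111111111

Answer: 4 steps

a: 2,6,10,14,18,22,26,30,34,38,42,46,50,54,58,62
b: 6,6,6,6,6,6,6,6,6,6,6,6,6,6,6,6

steps = 4; useful = 64; efficiency = 64/64 = 1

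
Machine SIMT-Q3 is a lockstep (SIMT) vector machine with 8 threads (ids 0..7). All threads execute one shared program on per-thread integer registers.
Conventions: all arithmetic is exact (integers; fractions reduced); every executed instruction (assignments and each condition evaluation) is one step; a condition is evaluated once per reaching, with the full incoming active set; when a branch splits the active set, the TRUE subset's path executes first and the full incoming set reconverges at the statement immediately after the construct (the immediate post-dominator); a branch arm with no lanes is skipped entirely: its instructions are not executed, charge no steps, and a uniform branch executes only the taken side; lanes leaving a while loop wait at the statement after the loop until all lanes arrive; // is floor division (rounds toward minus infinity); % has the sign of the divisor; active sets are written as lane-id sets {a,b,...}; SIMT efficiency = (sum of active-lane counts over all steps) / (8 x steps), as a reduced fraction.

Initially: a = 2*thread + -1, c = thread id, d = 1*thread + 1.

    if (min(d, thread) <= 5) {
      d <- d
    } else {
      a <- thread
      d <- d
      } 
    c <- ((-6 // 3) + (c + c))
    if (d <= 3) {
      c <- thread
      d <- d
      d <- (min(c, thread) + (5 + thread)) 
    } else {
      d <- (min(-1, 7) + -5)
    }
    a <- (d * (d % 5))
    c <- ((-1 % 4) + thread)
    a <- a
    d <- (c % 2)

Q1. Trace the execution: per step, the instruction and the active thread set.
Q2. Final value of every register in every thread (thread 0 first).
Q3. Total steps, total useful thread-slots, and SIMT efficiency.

step 0: eval (min(d, thread) <= 5)   {0,1,2,3,4,5,6,7}
step 1: d <- d                       {0,1,2,3,4,5}
step 2: a <- thread                  {6,7}
step 3: d <- d                       {6,7}
step 4: c <- ((-6 // 3) + (c + c))   {0,1,2,3,4,5,6,7}
step 5: eval (d <= 3)                {0,1,2,3,4,5,6,7}
step 6: c <- thread                  {0,1,2}
step 7: d <- d                       {0,1,2}
step 8: d <- (min(c, thread) + (5 + thread)) {0,1,2}
step 9: d <- (min(-1, 7) + -5)       {3,4,5,6,7}
step 10: a <- (d * (d % 5))           {0,1,2,3,4,5,6,7}
step 11: c <- ((-1 % 4) + thread)     {0,1,2,3,4,5,6,7}
step 12: a <- a                       {0,1,2,3,4,5,6,7}
step 13: d <- (c % 2)                 {0,1,2,3,4,5,6,7}

Answer: 14 steps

a: 0,14,36,-24,-24,-24,-24,-24
c: 3,4,5,6,7,8,9,10
d: 1,0,1,0,1,0,1,0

steps = 14; useful = 80; efficiency = 80/112 = 5/7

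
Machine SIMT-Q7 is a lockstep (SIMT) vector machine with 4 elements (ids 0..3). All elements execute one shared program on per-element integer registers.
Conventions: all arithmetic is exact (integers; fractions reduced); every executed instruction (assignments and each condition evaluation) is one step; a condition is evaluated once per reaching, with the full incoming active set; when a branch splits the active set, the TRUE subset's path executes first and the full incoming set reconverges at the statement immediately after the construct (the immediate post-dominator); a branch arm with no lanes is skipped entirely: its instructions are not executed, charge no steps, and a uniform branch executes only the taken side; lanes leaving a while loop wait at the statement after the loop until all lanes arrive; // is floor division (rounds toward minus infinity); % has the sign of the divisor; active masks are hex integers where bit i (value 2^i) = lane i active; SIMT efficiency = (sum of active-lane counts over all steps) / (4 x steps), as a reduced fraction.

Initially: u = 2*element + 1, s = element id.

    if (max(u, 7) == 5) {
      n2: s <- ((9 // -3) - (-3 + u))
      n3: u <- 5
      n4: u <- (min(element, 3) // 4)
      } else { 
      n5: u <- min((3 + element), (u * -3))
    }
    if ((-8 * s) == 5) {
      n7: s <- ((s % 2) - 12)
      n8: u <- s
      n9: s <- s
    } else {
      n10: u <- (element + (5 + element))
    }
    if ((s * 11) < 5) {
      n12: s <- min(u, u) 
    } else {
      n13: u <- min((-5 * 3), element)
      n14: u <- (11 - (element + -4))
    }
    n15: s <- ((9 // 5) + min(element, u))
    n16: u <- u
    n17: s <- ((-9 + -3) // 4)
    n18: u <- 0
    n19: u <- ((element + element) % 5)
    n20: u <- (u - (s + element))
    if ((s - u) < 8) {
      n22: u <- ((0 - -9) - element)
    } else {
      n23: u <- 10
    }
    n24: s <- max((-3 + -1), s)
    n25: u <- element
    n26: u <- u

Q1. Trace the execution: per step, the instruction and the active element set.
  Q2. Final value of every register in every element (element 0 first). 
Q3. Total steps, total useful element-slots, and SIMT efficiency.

step 0: eval (max(u, 7) == 5)        0xf
step 1: u <- min((3 + element), (u * -3)) 0xf
step 2: eval ((-8 * s) == 5)         0xf
step 3: u <- (element + (5 + element)) 0xf
step 4: eval ((s * 11) < 5)          0xf
step 5: s <- min(u, u)               0x1
step 6: u <- min((-5 * 3), element)  0xe
step 7: u <- (11 - (element + -4))   0xe
step 8: s <- ((9 // 5) + min(element, u)) 0xf
step 9: u <- u                       0xf
step 10: s <- ((-9 + -3) // 4)        0xf
step 11: u <- 0                       0xf
step 12: u <- ((element + element) % 5) 0xf
step 13: u <- (u - (s + element))     0xf
step 14: eval ((s - u) < 8)           0xf
step 15: u <- ((0 - -9) - element)    0xf
step 16: s <- max((-3 + -1), s)       0xf
step 17: u <- element                 0xf
step 18: u <- u                       0xf

Answer: 19 steps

u: 0,1,2,3
s: -3,-3,-3,-3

steps = 19; useful = 71; efficiency = 71/76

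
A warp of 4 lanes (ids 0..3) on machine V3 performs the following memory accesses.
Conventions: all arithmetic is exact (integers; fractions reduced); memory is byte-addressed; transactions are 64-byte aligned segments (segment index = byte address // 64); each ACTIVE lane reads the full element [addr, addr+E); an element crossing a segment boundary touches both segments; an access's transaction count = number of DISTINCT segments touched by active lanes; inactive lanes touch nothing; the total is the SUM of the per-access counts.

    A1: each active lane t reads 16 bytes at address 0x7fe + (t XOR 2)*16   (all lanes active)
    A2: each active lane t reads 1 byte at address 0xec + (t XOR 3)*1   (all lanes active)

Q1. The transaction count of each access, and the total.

A1: 2 transactions
A2: 1 transaction

Answer: 2,1; total 3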